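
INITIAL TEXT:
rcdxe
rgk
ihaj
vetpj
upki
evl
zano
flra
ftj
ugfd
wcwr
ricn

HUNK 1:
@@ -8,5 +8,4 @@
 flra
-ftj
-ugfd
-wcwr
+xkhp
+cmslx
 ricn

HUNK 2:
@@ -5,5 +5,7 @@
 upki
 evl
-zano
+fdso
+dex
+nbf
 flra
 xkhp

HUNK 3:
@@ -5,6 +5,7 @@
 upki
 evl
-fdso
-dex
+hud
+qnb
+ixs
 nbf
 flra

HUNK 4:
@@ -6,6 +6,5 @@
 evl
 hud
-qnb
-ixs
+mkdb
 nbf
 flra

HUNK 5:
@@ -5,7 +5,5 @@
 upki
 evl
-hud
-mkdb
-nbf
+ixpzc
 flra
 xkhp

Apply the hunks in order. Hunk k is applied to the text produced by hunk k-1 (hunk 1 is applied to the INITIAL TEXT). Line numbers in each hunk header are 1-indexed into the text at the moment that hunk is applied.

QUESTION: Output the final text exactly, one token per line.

Hunk 1: at line 8 remove [ftj,ugfd,wcwr] add [xkhp,cmslx] -> 11 lines: rcdxe rgk ihaj vetpj upki evl zano flra xkhp cmslx ricn
Hunk 2: at line 5 remove [zano] add [fdso,dex,nbf] -> 13 lines: rcdxe rgk ihaj vetpj upki evl fdso dex nbf flra xkhp cmslx ricn
Hunk 3: at line 5 remove [fdso,dex] add [hud,qnb,ixs] -> 14 lines: rcdxe rgk ihaj vetpj upki evl hud qnb ixs nbf flra xkhp cmslx ricn
Hunk 4: at line 6 remove [qnb,ixs] add [mkdb] -> 13 lines: rcdxe rgk ihaj vetpj upki evl hud mkdb nbf flra xkhp cmslx ricn
Hunk 5: at line 5 remove [hud,mkdb,nbf] add [ixpzc] -> 11 lines: rcdxe rgk ihaj vetpj upki evl ixpzc flra xkhp cmslx ricn

Answer: rcdxe
rgk
ihaj
vetpj
upki
evl
ixpzc
flra
xkhp
cmslx
ricn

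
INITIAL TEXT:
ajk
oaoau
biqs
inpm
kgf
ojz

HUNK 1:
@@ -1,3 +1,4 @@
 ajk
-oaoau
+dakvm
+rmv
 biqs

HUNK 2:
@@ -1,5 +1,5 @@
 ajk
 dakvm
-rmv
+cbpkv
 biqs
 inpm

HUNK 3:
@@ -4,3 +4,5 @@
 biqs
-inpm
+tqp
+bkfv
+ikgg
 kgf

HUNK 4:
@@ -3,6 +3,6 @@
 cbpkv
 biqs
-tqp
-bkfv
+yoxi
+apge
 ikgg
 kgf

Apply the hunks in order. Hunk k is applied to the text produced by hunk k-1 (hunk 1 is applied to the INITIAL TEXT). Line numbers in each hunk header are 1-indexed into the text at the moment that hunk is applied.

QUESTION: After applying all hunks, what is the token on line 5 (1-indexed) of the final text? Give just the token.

Answer: yoxi

Derivation:
Hunk 1: at line 1 remove [oaoau] add [dakvm,rmv] -> 7 lines: ajk dakvm rmv biqs inpm kgf ojz
Hunk 2: at line 1 remove [rmv] add [cbpkv] -> 7 lines: ajk dakvm cbpkv biqs inpm kgf ojz
Hunk 3: at line 4 remove [inpm] add [tqp,bkfv,ikgg] -> 9 lines: ajk dakvm cbpkv biqs tqp bkfv ikgg kgf ojz
Hunk 4: at line 3 remove [tqp,bkfv] add [yoxi,apge] -> 9 lines: ajk dakvm cbpkv biqs yoxi apge ikgg kgf ojz
Final line 5: yoxi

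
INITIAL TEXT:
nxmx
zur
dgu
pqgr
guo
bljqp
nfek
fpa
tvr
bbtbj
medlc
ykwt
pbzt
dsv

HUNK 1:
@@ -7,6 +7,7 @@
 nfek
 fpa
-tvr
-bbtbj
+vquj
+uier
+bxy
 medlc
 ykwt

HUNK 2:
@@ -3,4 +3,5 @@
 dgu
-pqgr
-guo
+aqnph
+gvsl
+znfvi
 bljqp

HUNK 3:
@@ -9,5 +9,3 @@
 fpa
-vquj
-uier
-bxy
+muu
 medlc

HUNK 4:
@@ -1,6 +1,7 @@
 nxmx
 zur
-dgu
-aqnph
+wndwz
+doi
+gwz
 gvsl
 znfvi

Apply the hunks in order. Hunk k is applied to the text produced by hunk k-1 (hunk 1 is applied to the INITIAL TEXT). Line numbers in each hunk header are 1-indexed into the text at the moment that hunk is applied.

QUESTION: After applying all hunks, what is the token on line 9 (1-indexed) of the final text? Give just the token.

Hunk 1: at line 7 remove [tvr,bbtbj] add [vquj,uier,bxy] -> 15 lines: nxmx zur dgu pqgr guo bljqp nfek fpa vquj uier bxy medlc ykwt pbzt dsv
Hunk 2: at line 3 remove [pqgr,guo] add [aqnph,gvsl,znfvi] -> 16 lines: nxmx zur dgu aqnph gvsl znfvi bljqp nfek fpa vquj uier bxy medlc ykwt pbzt dsv
Hunk 3: at line 9 remove [vquj,uier,bxy] add [muu] -> 14 lines: nxmx zur dgu aqnph gvsl znfvi bljqp nfek fpa muu medlc ykwt pbzt dsv
Hunk 4: at line 1 remove [dgu,aqnph] add [wndwz,doi,gwz] -> 15 lines: nxmx zur wndwz doi gwz gvsl znfvi bljqp nfek fpa muu medlc ykwt pbzt dsv
Final line 9: nfek

Answer: nfek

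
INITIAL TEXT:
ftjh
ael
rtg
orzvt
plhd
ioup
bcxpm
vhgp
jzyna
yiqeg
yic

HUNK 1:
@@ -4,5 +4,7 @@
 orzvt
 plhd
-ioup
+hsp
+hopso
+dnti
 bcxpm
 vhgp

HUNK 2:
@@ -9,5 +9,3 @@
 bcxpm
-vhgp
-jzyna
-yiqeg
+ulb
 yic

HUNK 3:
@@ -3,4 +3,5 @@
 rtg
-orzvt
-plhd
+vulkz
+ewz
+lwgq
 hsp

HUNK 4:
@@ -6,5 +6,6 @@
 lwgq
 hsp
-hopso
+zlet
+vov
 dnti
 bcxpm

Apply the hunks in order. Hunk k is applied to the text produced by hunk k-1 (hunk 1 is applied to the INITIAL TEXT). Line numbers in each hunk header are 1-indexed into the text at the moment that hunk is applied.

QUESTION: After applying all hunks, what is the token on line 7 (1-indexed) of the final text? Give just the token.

Answer: hsp

Derivation:
Hunk 1: at line 4 remove [ioup] add [hsp,hopso,dnti] -> 13 lines: ftjh ael rtg orzvt plhd hsp hopso dnti bcxpm vhgp jzyna yiqeg yic
Hunk 2: at line 9 remove [vhgp,jzyna,yiqeg] add [ulb] -> 11 lines: ftjh ael rtg orzvt plhd hsp hopso dnti bcxpm ulb yic
Hunk 3: at line 3 remove [orzvt,plhd] add [vulkz,ewz,lwgq] -> 12 lines: ftjh ael rtg vulkz ewz lwgq hsp hopso dnti bcxpm ulb yic
Hunk 4: at line 6 remove [hopso] add [zlet,vov] -> 13 lines: ftjh ael rtg vulkz ewz lwgq hsp zlet vov dnti bcxpm ulb yic
Final line 7: hsp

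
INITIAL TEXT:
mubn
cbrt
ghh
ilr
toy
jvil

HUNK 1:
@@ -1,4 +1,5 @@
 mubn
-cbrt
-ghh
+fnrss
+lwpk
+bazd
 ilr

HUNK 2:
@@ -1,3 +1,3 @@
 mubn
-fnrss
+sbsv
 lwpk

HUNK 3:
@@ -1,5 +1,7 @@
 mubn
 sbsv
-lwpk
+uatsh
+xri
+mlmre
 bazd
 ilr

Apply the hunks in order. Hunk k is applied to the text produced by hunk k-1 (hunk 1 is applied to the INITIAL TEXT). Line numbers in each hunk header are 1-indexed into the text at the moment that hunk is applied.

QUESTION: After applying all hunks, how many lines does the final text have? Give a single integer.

Hunk 1: at line 1 remove [cbrt,ghh] add [fnrss,lwpk,bazd] -> 7 lines: mubn fnrss lwpk bazd ilr toy jvil
Hunk 2: at line 1 remove [fnrss] add [sbsv] -> 7 lines: mubn sbsv lwpk bazd ilr toy jvil
Hunk 3: at line 1 remove [lwpk] add [uatsh,xri,mlmre] -> 9 lines: mubn sbsv uatsh xri mlmre bazd ilr toy jvil
Final line count: 9

Answer: 9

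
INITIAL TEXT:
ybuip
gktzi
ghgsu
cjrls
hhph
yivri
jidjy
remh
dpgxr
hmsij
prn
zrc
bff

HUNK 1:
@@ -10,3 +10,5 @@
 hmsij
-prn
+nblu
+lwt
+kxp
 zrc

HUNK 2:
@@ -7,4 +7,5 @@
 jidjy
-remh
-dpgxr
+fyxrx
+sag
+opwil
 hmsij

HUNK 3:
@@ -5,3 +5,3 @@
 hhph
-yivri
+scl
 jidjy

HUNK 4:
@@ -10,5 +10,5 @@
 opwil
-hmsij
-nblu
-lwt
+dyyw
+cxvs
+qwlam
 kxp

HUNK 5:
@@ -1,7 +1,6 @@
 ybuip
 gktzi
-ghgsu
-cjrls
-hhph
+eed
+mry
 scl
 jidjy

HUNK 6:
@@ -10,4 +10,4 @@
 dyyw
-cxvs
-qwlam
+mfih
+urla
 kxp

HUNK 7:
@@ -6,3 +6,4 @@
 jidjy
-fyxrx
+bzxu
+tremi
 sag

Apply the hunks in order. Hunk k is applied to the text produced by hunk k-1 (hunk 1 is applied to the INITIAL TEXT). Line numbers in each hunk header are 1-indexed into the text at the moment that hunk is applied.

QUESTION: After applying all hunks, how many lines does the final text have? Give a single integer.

Answer: 16

Derivation:
Hunk 1: at line 10 remove [prn] add [nblu,lwt,kxp] -> 15 lines: ybuip gktzi ghgsu cjrls hhph yivri jidjy remh dpgxr hmsij nblu lwt kxp zrc bff
Hunk 2: at line 7 remove [remh,dpgxr] add [fyxrx,sag,opwil] -> 16 lines: ybuip gktzi ghgsu cjrls hhph yivri jidjy fyxrx sag opwil hmsij nblu lwt kxp zrc bff
Hunk 3: at line 5 remove [yivri] add [scl] -> 16 lines: ybuip gktzi ghgsu cjrls hhph scl jidjy fyxrx sag opwil hmsij nblu lwt kxp zrc bff
Hunk 4: at line 10 remove [hmsij,nblu,lwt] add [dyyw,cxvs,qwlam] -> 16 lines: ybuip gktzi ghgsu cjrls hhph scl jidjy fyxrx sag opwil dyyw cxvs qwlam kxp zrc bff
Hunk 5: at line 1 remove [ghgsu,cjrls,hhph] add [eed,mry] -> 15 lines: ybuip gktzi eed mry scl jidjy fyxrx sag opwil dyyw cxvs qwlam kxp zrc bff
Hunk 6: at line 10 remove [cxvs,qwlam] add [mfih,urla] -> 15 lines: ybuip gktzi eed mry scl jidjy fyxrx sag opwil dyyw mfih urla kxp zrc bff
Hunk 7: at line 6 remove [fyxrx] add [bzxu,tremi] -> 16 lines: ybuip gktzi eed mry scl jidjy bzxu tremi sag opwil dyyw mfih urla kxp zrc bff
Final line count: 16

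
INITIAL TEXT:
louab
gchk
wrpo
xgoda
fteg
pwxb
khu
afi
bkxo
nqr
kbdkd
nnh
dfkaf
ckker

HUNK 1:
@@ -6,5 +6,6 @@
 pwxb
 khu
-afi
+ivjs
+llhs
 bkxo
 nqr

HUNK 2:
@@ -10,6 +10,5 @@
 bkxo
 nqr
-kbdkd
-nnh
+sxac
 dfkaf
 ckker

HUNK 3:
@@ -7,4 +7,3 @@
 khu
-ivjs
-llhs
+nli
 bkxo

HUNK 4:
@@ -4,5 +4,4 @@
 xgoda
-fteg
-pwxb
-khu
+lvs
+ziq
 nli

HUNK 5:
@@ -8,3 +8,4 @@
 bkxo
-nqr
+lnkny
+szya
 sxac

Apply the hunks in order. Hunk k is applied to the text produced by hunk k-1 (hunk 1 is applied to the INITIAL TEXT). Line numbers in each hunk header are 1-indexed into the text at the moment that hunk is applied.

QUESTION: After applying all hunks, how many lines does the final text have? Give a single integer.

Hunk 1: at line 6 remove [afi] add [ivjs,llhs] -> 15 lines: louab gchk wrpo xgoda fteg pwxb khu ivjs llhs bkxo nqr kbdkd nnh dfkaf ckker
Hunk 2: at line 10 remove [kbdkd,nnh] add [sxac] -> 14 lines: louab gchk wrpo xgoda fteg pwxb khu ivjs llhs bkxo nqr sxac dfkaf ckker
Hunk 3: at line 7 remove [ivjs,llhs] add [nli] -> 13 lines: louab gchk wrpo xgoda fteg pwxb khu nli bkxo nqr sxac dfkaf ckker
Hunk 4: at line 4 remove [fteg,pwxb,khu] add [lvs,ziq] -> 12 lines: louab gchk wrpo xgoda lvs ziq nli bkxo nqr sxac dfkaf ckker
Hunk 5: at line 8 remove [nqr] add [lnkny,szya] -> 13 lines: louab gchk wrpo xgoda lvs ziq nli bkxo lnkny szya sxac dfkaf ckker
Final line count: 13

Answer: 13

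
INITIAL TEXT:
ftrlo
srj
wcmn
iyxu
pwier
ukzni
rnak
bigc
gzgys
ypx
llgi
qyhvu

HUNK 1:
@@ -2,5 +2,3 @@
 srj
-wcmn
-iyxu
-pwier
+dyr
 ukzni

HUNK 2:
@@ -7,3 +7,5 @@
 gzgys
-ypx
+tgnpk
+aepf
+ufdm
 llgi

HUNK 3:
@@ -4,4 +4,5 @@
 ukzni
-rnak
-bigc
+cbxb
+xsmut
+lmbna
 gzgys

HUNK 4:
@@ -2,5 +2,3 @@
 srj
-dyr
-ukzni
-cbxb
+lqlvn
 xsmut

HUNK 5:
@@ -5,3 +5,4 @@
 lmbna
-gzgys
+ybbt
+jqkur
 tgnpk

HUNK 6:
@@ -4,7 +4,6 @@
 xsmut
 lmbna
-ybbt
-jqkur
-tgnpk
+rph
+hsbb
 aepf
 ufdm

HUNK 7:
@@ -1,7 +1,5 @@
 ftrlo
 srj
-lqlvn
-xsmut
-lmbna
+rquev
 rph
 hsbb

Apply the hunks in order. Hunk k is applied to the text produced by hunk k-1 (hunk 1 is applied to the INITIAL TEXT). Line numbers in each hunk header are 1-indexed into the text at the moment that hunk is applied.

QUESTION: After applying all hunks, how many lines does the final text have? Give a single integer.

Hunk 1: at line 2 remove [wcmn,iyxu,pwier] add [dyr] -> 10 lines: ftrlo srj dyr ukzni rnak bigc gzgys ypx llgi qyhvu
Hunk 2: at line 7 remove [ypx] add [tgnpk,aepf,ufdm] -> 12 lines: ftrlo srj dyr ukzni rnak bigc gzgys tgnpk aepf ufdm llgi qyhvu
Hunk 3: at line 4 remove [rnak,bigc] add [cbxb,xsmut,lmbna] -> 13 lines: ftrlo srj dyr ukzni cbxb xsmut lmbna gzgys tgnpk aepf ufdm llgi qyhvu
Hunk 4: at line 2 remove [dyr,ukzni,cbxb] add [lqlvn] -> 11 lines: ftrlo srj lqlvn xsmut lmbna gzgys tgnpk aepf ufdm llgi qyhvu
Hunk 5: at line 5 remove [gzgys] add [ybbt,jqkur] -> 12 lines: ftrlo srj lqlvn xsmut lmbna ybbt jqkur tgnpk aepf ufdm llgi qyhvu
Hunk 6: at line 4 remove [ybbt,jqkur,tgnpk] add [rph,hsbb] -> 11 lines: ftrlo srj lqlvn xsmut lmbna rph hsbb aepf ufdm llgi qyhvu
Hunk 7: at line 1 remove [lqlvn,xsmut,lmbna] add [rquev] -> 9 lines: ftrlo srj rquev rph hsbb aepf ufdm llgi qyhvu
Final line count: 9

Answer: 9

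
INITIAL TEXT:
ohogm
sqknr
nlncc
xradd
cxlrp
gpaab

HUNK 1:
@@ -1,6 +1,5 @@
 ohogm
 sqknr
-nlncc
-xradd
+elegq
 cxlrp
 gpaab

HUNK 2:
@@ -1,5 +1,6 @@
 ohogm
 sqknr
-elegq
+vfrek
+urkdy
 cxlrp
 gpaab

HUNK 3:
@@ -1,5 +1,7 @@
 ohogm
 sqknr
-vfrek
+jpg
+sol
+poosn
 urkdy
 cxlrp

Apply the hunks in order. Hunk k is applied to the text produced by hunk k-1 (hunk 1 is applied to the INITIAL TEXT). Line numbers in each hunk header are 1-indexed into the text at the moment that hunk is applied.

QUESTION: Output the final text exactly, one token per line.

Answer: ohogm
sqknr
jpg
sol
poosn
urkdy
cxlrp
gpaab

Derivation:
Hunk 1: at line 1 remove [nlncc,xradd] add [elegq] -> 5 lines: ohogm sqknr elegq cxlrp gpaab
Hunk 2: at line 1 remove [elegq] add [vfrek,urkdy] -> 6 lines: ohogm sqknr vfrek urkdy cxlrp gpaab
Hunk 3: at line 1 remove [vfrek] add [jpg,sol,poosn] -> 8 lines: ohogm sqknr jpg sol poosn urkdy cxlrp gpaab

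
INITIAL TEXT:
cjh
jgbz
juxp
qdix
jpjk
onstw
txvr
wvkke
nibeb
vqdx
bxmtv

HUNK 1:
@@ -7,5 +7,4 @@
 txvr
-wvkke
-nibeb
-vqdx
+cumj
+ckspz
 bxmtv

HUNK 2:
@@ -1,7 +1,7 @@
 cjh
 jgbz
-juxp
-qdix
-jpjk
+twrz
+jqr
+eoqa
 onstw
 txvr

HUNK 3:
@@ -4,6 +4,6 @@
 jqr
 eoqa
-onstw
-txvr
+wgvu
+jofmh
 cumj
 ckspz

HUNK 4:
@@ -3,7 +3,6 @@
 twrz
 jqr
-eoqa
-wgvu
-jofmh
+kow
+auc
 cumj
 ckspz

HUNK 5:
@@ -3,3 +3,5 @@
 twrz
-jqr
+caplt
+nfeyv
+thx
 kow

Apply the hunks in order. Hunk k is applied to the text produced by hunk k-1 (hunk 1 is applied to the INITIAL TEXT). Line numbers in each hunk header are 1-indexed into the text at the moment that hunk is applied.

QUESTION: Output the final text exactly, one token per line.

Answer: cjh
jgbz
twrz
caplt
nfeyv
thx
kow
auc
cumj
ckspz
bxmtv

Derivation:
Hunk 1: at line 7 remove [wvkke,nibeb,vqdx] add [cumj,ckspz] -> 10 lines: cjh jgbz juxp qdix jpjk onstw txvr cumj ckspz bxmtv
Hunk 2: at line 1 remove [juxp,qdix,jpjk] add [twrz,jqr,eoqa] -> 10 lines: cjh jgbz twrz jqr eoqa onstw txvr cumj ckspz bxmtv
Hunk 3: at line 4 remove [onstw,txvr] add [wgvu,jofmh] -> 10 lines: cjh jgbz twrz jqr eoqa wgvu jofmh cumj ckspz bxmtv
Hunk 4: at line 3 remove [eoqa,wgvu,jofmh] add [kow,auc] -> 9 lines: cjh jgbz twrz jqr kow auc cumj ckspz bxmtv
Hunk 5: at line 3 remove [jqr] add [caplt,nfeyv,thx] -> 11 lines: cjh jgbz twrz caplt nfeyv thx kow auc cumj ckspz bxmtv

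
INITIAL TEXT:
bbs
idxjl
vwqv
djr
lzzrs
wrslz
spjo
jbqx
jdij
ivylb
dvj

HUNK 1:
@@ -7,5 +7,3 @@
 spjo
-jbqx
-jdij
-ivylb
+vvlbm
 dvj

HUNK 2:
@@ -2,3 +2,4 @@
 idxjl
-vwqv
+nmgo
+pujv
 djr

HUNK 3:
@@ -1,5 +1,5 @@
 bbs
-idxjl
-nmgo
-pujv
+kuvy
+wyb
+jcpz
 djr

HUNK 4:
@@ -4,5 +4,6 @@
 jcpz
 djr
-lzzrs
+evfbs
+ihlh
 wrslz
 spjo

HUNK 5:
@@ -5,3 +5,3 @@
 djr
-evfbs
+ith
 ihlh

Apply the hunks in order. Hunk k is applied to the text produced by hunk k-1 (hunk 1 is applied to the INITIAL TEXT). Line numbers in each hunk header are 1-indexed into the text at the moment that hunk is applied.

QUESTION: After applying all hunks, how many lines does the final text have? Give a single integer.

Answer: 11

Derivation:
Hunk 1: at line 7 remove [jbqx,jdij,ivylb] add [vvlbm] -> 9 lines: bbs idxjl vwqv djr lzzrs wrslz spjo vvlbm dvj
Hunk 2: at line 2 remove [vwqv] add [nmgo,pujv] -> 10 lines: bbs idxjl nmgo pujv djr lzzrs wrslz spjo vvlbm dvj
Hunk 3: at line 1 remove [idxjl,nmgo,pujv] add [kuvy,wyb,jcpz] -> 10 lines: bbs kuvy wyb jcpz djr lzzrs wrslz spjo vvlbm dvj
Hunk 4: at line 4 remove [lzzrs] add [evfbs,ihlh] -> 11 lines: bbs kuvy wyb jcpz djr evfbs ihlh wrslz spjo vvlbm dvj
Hunk 5: at line 5 remove [evfbs] add [ith] -> 11 lines: bbs kuvy wyb jcpz djr ith ihlh wrslz spjo vvlbm dvj
Final line count: 11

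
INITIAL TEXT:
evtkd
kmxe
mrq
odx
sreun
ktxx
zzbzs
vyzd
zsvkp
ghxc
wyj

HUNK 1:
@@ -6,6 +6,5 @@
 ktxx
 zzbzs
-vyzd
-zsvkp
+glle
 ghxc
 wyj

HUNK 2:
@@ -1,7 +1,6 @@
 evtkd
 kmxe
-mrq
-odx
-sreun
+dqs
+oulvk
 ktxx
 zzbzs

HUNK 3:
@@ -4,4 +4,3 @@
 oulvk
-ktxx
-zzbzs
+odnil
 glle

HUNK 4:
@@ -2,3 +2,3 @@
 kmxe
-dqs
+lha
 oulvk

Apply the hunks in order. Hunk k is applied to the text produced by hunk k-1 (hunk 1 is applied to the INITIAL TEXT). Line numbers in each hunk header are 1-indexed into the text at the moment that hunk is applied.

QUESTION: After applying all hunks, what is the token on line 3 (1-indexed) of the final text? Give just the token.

Answer: lha

Derivation:
Hunk 1: at line 6 remove [vyzd,zsvkp] add [glle] -> 10 lines: evtkd kmxe mrq odx sreun ktxx zzbzs glle ghxc wyj
Hunk 2: at line 1 remove [mrq,odx,sreun] add [dqs,oulvk] -> 9 lines: evtkd kmxe dqs oulvk ktxx zzbzs glle ghxc wyj
Hunk 3: at line 4 remove [ktxx,zzbzs] add [odnil] -> 8 lines: evtkd kmxe dqs oulvk odnil glle ghxc wyj
Hunk 4: at line 2 remove [dqs] add [lha] -> 8 lines: evtkd kmxe lha oulvk odnil glle ghxc wyj
Final line 3: lha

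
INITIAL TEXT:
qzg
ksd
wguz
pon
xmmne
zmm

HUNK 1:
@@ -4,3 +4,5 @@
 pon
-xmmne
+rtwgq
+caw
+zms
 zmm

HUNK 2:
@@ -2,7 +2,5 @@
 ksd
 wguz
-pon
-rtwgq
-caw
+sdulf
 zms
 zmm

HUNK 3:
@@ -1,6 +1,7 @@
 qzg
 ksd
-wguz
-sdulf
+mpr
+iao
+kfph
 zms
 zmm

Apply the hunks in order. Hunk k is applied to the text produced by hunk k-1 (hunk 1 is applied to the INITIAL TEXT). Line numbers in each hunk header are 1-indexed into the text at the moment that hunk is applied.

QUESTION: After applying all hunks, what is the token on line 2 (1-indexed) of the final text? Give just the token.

Hunk 1: at line 4 remove [xmmne] add [rtwgq,caw,zms] -> 8 lines: qzg ksd wguz pon rtwgq caw zms zmm
Hunk 2: at line 2 remove [pon,rtwgq,caw] add [sdulf] -> 6 lines: qzg ksd wguz sdulf zms zmm
Hunk 3: at line 1 remove [wguz,sdulf] add [mpr,iao,kfph] -> 7 lines: qzg ksd mpr iao kfph zms zmm
Final line 2: ksd

Answer: ksd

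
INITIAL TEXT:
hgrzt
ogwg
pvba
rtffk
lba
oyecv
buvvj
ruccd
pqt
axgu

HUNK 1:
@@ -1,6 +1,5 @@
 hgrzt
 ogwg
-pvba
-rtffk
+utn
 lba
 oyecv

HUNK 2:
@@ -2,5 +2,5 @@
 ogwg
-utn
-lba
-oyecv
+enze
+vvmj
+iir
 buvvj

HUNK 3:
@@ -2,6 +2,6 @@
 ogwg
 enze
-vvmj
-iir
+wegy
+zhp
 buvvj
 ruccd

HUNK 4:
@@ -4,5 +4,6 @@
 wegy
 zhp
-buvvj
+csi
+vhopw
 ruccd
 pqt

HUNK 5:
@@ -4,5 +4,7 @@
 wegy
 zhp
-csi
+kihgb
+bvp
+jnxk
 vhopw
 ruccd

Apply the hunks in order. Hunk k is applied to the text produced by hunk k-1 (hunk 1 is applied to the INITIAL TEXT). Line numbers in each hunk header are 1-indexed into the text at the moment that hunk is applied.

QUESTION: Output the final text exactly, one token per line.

Hunk 1: at line 1 remove [pvba,rtffk] add [utn] -> 9 lines: hgrzt ogwg utn lba oyecv buvvj ruccd pqt axgu
Hunk 2: at line 2 remove [utn,lba,oyecv] add [enze,vvmj,iir] -> 9 lines: hgrzt ogwg enze vvmj iir buvvj ruccd pqt axgu
Hunk 3: at line 2 remove [vvmj,iir] add [wegy,zhp] -> 9 lines: hgrzt ogwg enze wegy zhp buvvj ruccd pqt axgu
Hunk 4: at line 4 remove [buvvj] add [csi,vhopw] -> 10 lines: hgrzt ogwg enze wegy zhp csi vhopw ruccd pqt axgu
Hunk 5: at line 4 remove [csi] add [kihgb,bvp,jnxk] -> 12 lines: hgrzt ogwg enze wegy zhp kihgb bvp jnxk vhopw ruccd pqt axgu

Answer: hgrzt
ogwg
enze
wegy
zhp
kihgb
bvp
jnxk
vhopw
ruccd
pqt
axgu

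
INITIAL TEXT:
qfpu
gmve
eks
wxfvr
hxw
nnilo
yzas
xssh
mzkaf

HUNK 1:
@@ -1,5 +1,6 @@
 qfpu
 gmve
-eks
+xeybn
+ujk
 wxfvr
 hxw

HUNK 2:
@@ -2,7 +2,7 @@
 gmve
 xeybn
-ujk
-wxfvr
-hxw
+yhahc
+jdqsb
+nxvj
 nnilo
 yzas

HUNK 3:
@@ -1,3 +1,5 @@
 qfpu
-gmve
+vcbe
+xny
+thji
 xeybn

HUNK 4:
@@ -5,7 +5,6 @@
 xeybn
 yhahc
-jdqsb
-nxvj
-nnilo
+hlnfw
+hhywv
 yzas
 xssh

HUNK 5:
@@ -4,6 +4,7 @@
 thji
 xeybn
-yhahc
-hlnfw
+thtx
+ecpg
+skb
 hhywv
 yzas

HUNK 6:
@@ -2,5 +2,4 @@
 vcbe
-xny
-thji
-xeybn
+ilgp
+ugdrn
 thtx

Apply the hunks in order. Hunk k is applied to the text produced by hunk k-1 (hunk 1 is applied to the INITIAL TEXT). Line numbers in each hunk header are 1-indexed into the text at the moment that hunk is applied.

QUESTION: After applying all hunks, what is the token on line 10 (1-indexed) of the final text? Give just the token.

Hunk 1: at line 1 remove [eks] add [xeybn,ujk] -> 10 lines: qfpu gmve xeybn ujk wxfvr hxw nnilo yzas xssh mzkaf
Hunk 2: at line 2 remove [ujk,wxfvr,hxw] add [yhahc,jdqsb,nxvj] -> 10 lines: qfpu gmve xeybn yhahc jdqsb nxvj nnilo yzas xssh mzkaf
Hunk 3: at line 1 remove [gmve] add [vcbe,xny,thji] -> 12 lines: qfpu vcbe xny thji xeybn yhahc jdqsb nxvj nnilo yzas xssh mzkaf
Hunk 4: at line 5 remove [jdqsb,nxvj,nnilo] add [hlnfw,hhywv] -> 11 lines: qfpu vcbe xny thji xeybn yhahc hlnfw hhywv yzas xssh mzkaf
Hunk 5: at line 4 remove [yhahc,hlnfw] add [thtx,ecpg,skb] -> 12 lines: qfpu vcbe xny thji xeybn thtx ecpg skb hhywv yzas xssh mzkaf
Hunk 6: at line 2 remove [xny,thji,xeybn] add [ilgp,ugdrn] -> 11 lines: qfpu vcbe ilgp ugdrn thtx ecpg skb hhywv yzas xssh mzkaf
Final line 10: xssh

Answer: xssh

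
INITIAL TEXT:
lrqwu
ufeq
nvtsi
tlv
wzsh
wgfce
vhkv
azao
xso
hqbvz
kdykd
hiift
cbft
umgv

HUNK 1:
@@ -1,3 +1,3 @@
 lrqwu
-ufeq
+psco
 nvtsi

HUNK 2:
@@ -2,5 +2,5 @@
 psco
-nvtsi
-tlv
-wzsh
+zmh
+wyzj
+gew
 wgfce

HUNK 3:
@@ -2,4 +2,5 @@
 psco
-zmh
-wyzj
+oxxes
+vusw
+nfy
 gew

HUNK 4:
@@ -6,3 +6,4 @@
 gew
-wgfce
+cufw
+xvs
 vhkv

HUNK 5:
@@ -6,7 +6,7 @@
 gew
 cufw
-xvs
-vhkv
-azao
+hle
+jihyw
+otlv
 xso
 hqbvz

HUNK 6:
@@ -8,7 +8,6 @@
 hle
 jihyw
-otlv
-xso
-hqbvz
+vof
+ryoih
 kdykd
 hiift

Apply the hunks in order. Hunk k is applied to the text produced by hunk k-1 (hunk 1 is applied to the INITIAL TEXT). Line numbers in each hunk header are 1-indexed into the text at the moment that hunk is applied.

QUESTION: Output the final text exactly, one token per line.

Hunk 1: at line 1 remove [ufeq] add [psco] -> 14 lines: lrqwu psco nvtsi tlv wzsh wgfce vhkv azao xso hqbvz kdykd hiift cbft umgv
Hunk 2: at line 2 remove [nvtsi,tlv,wzsh] add [zmh,wyzj,gew] -> 14 lines: lrqwu psco zmh wyzj gew wgfce vhkv azao xso hqbvz kdykd hiift cbft umgv
Hunk 3: at line 2 remove [zmh,wyzj] add [oxxes,vusw,nfy] -> 15 lines: lrqwu psco oxxes vusw nfy gew wgfce vhkv azao xso hqbvz kdykd hiift cbft umgv
Hunk 4: at line 6 remove [wgfce] add [cufw,xvs] -> 16 lines: lrqwu psco oxxes vusw nfy gew cufw xvs vhkv azao xso hqbvz kdykd hiift cbft umgv
Hunk 5: at line 6 remove [xvs,vhkv,azao] add [hle,jihyw,otlv] -> 16 lines: lrqwu psco oxxes vusw nfy gew cufw hle jihyw otlv xso hqbvz kdykd hiift cbft umgv
Hunk 6: at line 8 remove [otlv,xso,hqbvz] add [vof,ryoih] -> 15 lines: lrqwu psco oxxes vusw nfy gew cufw hle jihyw vof ryoih kdykd hiift cbft umgv

Answer: lrqwu
psco
oxxes
vusw
nfy
gew
cufw
hle
jihyw
vof
ryoih
kdykd
hiift
cbft
umgv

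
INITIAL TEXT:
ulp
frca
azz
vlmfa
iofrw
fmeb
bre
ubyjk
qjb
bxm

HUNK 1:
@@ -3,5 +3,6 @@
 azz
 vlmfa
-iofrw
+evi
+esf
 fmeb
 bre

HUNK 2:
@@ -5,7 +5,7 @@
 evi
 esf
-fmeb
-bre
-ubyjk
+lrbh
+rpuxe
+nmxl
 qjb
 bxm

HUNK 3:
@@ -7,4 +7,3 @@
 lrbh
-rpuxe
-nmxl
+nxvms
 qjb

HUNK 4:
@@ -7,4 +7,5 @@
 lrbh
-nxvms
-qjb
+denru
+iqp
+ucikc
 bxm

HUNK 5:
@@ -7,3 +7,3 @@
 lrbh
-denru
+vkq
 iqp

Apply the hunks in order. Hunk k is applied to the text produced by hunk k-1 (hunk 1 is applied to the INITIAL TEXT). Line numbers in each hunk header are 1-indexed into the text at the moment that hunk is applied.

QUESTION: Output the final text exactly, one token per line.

Answer: ulp
frca
azz
vlmfa
evi
esf
lrbh
vkq
iqp
ucikc
bxm

Derivation:
Hunk 1: at line 3 remove [iofrw] add [evi,esf] -> 11 lines: ulp frca azz vlmfa evi esf fmeb bre ubyjk qjb bxm
Hunk 2: at line 5 remove [fmeb,bre,ubyjk] add [lrbh,rpuxe,nmxl] -> 11 lines: ulp frca azz vlmfa evi esf lrbh rpuxe nmxl qjb bxm
Hunk 3: at line 7 remove [rpuxe,nmxl] add [nxvms] -> 10 lines: ulp frca azz vlmfa evi esf lrbh nxvms qjb bxm
Hunk 4: at line 7 remove [nxvms,qjb] add [denru,iqp,ucikc] -> 11 lines: ulp frca azz vlmfa evi esf lrbh denru iqp ucikc bxm
Hunk 5: at line 7 remove [denru] add [vkq] -> 11 lines: ulp frca azz vlmfa evi esf lrbh vkq iqp ucikc bxm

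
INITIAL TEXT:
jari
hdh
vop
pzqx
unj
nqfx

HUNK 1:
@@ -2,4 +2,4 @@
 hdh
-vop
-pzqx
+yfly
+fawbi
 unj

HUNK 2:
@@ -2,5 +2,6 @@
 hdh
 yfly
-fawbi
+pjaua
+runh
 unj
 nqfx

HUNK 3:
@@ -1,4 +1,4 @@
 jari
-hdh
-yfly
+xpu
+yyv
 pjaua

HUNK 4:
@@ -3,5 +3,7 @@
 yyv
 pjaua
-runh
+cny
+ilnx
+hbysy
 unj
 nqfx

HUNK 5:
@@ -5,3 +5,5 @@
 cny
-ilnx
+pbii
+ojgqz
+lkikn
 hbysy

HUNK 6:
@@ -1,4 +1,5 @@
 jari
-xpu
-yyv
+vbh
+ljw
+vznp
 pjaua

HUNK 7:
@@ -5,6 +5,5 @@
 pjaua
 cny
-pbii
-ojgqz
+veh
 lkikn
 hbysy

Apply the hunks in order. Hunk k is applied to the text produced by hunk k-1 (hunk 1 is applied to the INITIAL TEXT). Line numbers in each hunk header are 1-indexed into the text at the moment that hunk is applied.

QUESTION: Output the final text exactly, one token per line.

Answer: jari
vbh
ljw
vznp
pjaua
cny
veh
lkikn
hbysy
unj
nqfx

Derivation:
Hunk 1: at line 2 remove [vop,pzqx] add [yfly,fawbi] -> 6 lines: jari hdh yfly fawbi unj nqfx
Hunk 2: at line 2 remove [fawbi] add [pjaua,runh] -> 7 lines: jari hdh yfly pjaua runh unj nqfx
Hunk 3: at line 1 remove [hdh,yfly] add [xpu,yyv] -> 7 lines: jari xpu yyv pjaua runh unj nqfx
Hunk 4: at line 3 remove [runh] add [cny,ilnx,hbysy] -> 9 lines: jari xpu yyv pjaua cny ilnx hbysy unj nqfx
Hunk 5: at line 5 remove [ilnx] add [pbii,ojgqz,lkikn] -> 11 lines: jari xpu yyv pjaua cny pbii ojgqz lkikn hbysy unj nqfx
Hunk 6: at line 1 remove [xpu,yyv] add [vbh,ljw,vznp] -> 12 lines: jari vbh ljw vznp pjaua cny pbii ojgqz lkikn hbysy unj nqfx
Hunk 7: at line 5 remove [pbii,ojgqz] add [veh] -> 11 lines: jari vbh ljw vznp pjaua cny veh lkikn hbysy unj nqfx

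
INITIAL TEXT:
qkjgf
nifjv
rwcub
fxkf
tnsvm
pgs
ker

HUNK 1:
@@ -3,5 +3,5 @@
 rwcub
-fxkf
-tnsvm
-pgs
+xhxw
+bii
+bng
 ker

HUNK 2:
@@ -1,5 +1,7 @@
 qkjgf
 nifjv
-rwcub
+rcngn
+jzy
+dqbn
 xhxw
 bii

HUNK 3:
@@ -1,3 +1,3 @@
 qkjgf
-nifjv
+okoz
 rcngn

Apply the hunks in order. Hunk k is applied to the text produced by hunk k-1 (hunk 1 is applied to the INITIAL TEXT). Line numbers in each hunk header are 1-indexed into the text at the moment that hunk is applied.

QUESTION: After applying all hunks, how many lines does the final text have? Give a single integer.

Answer: 9

Derivation:
Hunk 1: at line 3 remove [fxkf,tnsvm,pgs] add [xhxw,bii,bng] -> 7 lines: qkjgf nifjv rwcub xhxw bii bng ker
Hunk 2: at line 1 remove [rwcub] add [rcngn,jzy,dqbn] -> 9 lines: qkjgf nifjv rcngn jzy dqbn xhxw bii bng ker
Hunk 3: at line 1 remove [nifjv] add [okoz] -> 9 lines: qkjgf okoz rcngn jzy dqbn xhxw bii bng ker
Final line count: 9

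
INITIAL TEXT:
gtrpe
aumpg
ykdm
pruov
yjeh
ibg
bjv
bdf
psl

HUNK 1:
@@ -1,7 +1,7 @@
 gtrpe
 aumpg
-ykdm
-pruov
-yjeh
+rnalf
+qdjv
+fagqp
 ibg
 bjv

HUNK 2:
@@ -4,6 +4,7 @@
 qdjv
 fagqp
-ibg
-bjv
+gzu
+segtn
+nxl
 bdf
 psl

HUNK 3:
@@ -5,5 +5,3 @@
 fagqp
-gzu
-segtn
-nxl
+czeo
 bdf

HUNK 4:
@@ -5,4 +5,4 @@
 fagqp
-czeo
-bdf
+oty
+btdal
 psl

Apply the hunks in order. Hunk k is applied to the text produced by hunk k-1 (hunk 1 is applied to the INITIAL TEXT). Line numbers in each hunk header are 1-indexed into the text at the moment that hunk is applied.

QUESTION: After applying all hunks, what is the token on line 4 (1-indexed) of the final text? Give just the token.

Answer: qdjv

Derivation:
Hunk 1: at line 1 remove [ykdm,pruov,yjeh] add [rnalf,qdjv,fagqp] -> 9 lines: gtrpe aumpg rnalf qdjv fagqp ibg bjv bdf psl
Hunk 2: at line 4 remove [ibg,bjv] add [gzu,segtn,nxl] -> 10 lines: gtrpe aumpg rnalf qdjv fagqp gzu segtn nxl bdf psl
Hunk 3: at line 5 remove [gzu,segtn,nxl] add [czeo] -> 8 lines: gtrpe aumpg rnalf qdjv fagqp czeo bdf psl
Hunk 4: at line 5 remove [czeo,bdf] add [oty,btdal] -> 8 lines: gtrpe aumpg rnalf qdjv fagqp oty btdal psl
Final line 4: qdjv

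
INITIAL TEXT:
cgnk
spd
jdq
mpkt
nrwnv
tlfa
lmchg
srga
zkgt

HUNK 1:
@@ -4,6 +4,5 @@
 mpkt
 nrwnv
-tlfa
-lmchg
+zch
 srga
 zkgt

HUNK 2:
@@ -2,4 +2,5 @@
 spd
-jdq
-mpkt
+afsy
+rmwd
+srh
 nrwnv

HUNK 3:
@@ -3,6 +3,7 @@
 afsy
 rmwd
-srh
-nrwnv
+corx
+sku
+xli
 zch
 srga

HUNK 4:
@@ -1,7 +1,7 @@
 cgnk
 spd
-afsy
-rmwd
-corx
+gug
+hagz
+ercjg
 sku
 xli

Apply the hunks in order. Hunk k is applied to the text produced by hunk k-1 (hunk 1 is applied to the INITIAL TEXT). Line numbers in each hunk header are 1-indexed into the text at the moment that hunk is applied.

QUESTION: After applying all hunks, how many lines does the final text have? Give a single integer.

Answer: 10

Derivation:
Hunk 1: at line 4 remove [tlfa,lmchg] add [zch] -> 8 lines: cgnk spd jdq mpkt nrwnv zch srga zkgt
Hunk 2: at line 2 remove [jdq,mpkt] add [afsy,rmwd,srh] -> 9 lines: cgnk spd afsy rmwd srh nrwnv zch srga zkgt
Hunk 3: at line 3 remove [srh,nrwnv] add [corx,sku,xli] -> 10 lines: cgnk spd afsy rmwd corx sku xli zch srga zkgt
Hunk 4: at line 1 remove [afsy,rmwd,corx] add [gug,hagz,ercjg] -> 10 lines: cgnk spd gug hagz ercjg sku xli zch srga zkgt
Final line count: 10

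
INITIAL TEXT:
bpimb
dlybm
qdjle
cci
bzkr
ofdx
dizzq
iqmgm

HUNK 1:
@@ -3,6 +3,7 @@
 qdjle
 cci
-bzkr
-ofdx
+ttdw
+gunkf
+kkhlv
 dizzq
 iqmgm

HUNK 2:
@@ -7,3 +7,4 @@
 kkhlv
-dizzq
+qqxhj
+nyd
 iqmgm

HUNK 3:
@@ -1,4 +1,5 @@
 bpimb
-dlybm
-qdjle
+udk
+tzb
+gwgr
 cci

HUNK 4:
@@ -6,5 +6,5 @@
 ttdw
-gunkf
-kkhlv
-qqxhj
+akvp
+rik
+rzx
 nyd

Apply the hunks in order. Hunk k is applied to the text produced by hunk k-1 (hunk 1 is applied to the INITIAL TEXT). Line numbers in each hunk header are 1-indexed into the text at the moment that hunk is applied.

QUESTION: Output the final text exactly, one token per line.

Answer: bpimb
udk
tzb
gwgr
cci
ttdw
akvp
rik
rzx
nyd
iqmgm

Derivation:
Hunk 1: at line 3 remove [bzkr,ofdx] add [ttdw,gunkf,kkhlv] -> 9 lines: bpimb dlybm qdjle cci ttdw gunkf kkhlv dizzq iqmgm
Hunk 2: at line 7 remove [dizzq] add [qqxhj,nyd] -> 10 lines: bpimb dlybm qdjle cci ttdw gunkf kkhlv qqxhj nyd iqmgm
Hunk 3: at line 1 remove [dlybm,qdjle] add [udk,tzb,gwgr] -> 11 lines: bpimb udk tzb gwgr cci ttdw gunkf kkhlv qqxhj nyd iqmgm
Hunk 4: at line 6 remove [gunkf,kkhlv,qqxhj] add [akvp,rik,rzx] -> 11 lines: bpimb udk tzb gwgr cci ttdw akvp rik rzx nyd iqmgm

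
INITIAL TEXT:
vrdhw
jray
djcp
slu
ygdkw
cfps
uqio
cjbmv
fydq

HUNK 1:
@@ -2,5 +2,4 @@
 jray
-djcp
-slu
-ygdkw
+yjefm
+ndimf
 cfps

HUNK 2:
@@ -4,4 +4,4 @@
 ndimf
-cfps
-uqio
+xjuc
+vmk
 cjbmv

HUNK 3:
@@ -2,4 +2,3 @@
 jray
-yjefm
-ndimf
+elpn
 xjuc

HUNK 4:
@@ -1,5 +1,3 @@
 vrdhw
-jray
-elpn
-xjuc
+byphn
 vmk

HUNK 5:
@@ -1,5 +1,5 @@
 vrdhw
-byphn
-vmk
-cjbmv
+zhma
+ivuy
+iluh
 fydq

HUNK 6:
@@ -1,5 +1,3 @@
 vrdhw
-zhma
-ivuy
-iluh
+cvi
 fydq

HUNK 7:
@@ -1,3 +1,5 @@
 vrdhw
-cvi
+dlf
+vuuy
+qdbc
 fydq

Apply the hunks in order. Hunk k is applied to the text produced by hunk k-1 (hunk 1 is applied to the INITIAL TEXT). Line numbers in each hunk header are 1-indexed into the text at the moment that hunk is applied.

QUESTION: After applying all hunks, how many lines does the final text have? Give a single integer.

Hunk 1: at line 2 remove [djcp,slu,ygdkw] add [yjefm,ndimf] -> 8 lines: vrdhw jray yjefm ndimf cfps uqio cjbmv fydq
Hunk 2: at line 4 remove [cfps,uqio] add [xjuc,vmk] -> 8 lines: vrdhw jray yjefm ndimf xjuc vmk cjbmv fydq
Hunk 3: at line 2 remove [yjefm,ndimf] add [elpn] -> 7 lines: vrdhw jray elpn xjuc vmk cjbmv fydq
Hunk 4: at line 1 remove [jray,elpn,xjuc] add [byphn] -> 5 lines: vrdhw byphn vmk cjbmv fydq
Hunk 5: at line 1 remove [byphn,vmk,cjbmv] add [zhma,ivuy,iluh] -> 5 lines: vrdhw zhma ivuy iluh fydq
Hunk 6: at line 1 remove [zhma,ivuy,iluh] add [cvi] -> 3 lines: vrdhw cvi fydq
Hunk 7: at line 1 remove [cvi] add [dlf,vuuy,qdbc] -> 5 lines: vrdhw dlf vuuy qdbc fydq
Final line count: 5

Answer: 5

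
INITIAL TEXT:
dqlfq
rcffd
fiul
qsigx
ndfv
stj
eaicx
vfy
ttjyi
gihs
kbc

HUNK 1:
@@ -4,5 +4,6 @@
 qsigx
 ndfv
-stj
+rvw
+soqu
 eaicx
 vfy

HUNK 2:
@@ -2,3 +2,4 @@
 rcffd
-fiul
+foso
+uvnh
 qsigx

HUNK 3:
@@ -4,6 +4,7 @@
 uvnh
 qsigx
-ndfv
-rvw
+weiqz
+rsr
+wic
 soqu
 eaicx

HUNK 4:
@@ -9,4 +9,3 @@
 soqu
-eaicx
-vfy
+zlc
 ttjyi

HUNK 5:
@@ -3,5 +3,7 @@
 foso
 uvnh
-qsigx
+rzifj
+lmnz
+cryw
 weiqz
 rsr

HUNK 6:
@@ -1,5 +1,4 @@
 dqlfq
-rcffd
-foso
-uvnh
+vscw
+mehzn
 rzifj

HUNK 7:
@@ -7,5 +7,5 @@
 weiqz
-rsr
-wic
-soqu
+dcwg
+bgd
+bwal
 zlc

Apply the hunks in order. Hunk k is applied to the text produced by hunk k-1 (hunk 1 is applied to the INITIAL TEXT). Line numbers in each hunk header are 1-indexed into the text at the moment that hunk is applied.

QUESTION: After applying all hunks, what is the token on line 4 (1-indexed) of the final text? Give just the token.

Hunk 1: at line 4 remove [stj] add [rvw,soqu] -> 12 lines: dqlfq rcffd fiul qsigx ndfv rvw soqu eaicx vfy ttjyi gihs kbc
Hunk 2: at line 2 remove [fiul] add [foso,uvnh] -> 13 lines: dqlfq rcffd foso uvnh qsigx ndfv rvw soqu eaicx vfy ttjyi gihs kbc
Hunk 3: at line 4 remove [ndfv,rvw] add [weiqz,rsr,wic] -> 14 lines: dqlfq rcffd foso uvnh qsigx weiqz rsr wic soqu eaicx vfy ttjyi gihs kbc
Hunk 4: at line 9 remove [eaicx,vfy] add [zlc] -> 13 lines: dqlfq rcffd foso uvnh qsigx weiqz rsr wic soqu zlc ttjyi gihs kbc
Hunk 5: at line 3 remove [qsigx] add [rzifj,lmnz,cryw] -> 15 lines: dqlfq rcffd foso uvnh rzifj lmnz cryw weiqz rsr wic soqu zlc ttjyi gihs kbc
Hunk 6: at line 1 remove [rcffd,foso,uvnh] add [vscw,mehzn] -> 14 lines: dqlfq vscw mehzn rzifj lmnz cryw weiqz rsr wic soqu zlc ttjyi gihs kbc
Hunk 7: at line 7 remove [rsr,wic,soqu] add [dcwg,bgd,bwal] -> 14 lines: dqlfq vscw mehzn rzifj lmnz cryw weiqz dcwg bgd bwal zlc ttjyi gihs kbc
Final line 4: rzifj

Answer: rzifj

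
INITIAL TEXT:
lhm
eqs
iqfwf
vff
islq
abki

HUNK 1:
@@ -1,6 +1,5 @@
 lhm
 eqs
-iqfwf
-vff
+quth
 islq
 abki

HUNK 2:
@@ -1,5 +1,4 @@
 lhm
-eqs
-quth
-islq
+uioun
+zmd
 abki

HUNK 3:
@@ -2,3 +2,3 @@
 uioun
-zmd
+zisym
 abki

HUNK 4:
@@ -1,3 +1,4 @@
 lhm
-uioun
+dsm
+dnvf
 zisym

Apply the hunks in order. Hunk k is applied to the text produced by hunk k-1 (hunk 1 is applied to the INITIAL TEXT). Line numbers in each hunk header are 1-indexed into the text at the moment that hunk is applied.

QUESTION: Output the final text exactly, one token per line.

Answer: lhm
dsm
dnvf
zisym
abki

Derivation:
Hunk 1: at line 1 remove [iqfwf,vff] add [quth] -> 5 lines: lhm eqs quth islq abki
Hunk 2: at line 1 remove [eqs,quth,islq] add [uioun,zmd] -> 4 lines: lhm uioun zmd abki
Hunk 3: at line 2 remove [zmd] add [zisym] -> 4 lines: lhm uioun zisym abki
Hunk 4: at line 1 remove [uioun] add [dsm,dnvf] -> 5 lines: lhm dsm dnvf zisym abki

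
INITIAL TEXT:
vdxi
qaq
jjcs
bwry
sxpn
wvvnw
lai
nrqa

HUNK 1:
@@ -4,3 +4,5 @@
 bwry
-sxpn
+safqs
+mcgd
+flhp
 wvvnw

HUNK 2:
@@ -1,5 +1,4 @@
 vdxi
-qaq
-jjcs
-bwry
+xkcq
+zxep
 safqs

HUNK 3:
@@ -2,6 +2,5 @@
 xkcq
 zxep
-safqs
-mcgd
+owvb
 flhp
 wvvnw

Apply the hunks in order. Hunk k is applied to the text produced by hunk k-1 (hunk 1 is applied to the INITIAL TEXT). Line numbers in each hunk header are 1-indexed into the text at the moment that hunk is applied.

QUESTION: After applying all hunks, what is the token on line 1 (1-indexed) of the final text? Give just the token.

Hunk 1: at line 4 remove [sxpn] add [safqs,mcgd,flhp] -> 10 lines: vdxi qaq jjcs bwry safqs mcgd flhp wvvnw lai nrqa
Hunk 2: at line 1 remove [qaq,jjcs,bwry] add [xkcq,zxep] -> 9 lines: vdxi xkcq zxep safqs mcgd flhp wvvnw lai nrqa
Hunk 3: at line 2 remove [safqs,mcgd] add [owvb] -> 8 lines: vdxi xkcq zxep owvb flhp wvvnw lai nrqa
Final line 1: vdxi

Answer: vdxi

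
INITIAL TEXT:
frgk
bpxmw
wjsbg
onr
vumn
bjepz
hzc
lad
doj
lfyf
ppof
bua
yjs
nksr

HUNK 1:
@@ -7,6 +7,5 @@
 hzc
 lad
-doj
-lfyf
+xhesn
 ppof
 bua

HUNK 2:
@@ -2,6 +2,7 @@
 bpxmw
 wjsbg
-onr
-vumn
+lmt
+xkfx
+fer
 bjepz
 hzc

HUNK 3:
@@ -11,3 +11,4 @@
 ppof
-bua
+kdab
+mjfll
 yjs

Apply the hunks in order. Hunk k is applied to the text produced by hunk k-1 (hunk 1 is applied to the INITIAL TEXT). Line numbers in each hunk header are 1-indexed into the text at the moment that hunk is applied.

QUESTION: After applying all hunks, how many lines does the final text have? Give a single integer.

Answer: 15

Derivation:
Hunk 1: at line 7 remove [doj,lfyf] add [xhesn] -> 13 lines: frgk bpxmw wjsbg onr vumn bjepz hzc lad xhesn ppof bua yjs nksr
Hunk 2: at line 2 remove [onr,vumn] add [lmt,xkfx,fer] -> 14 lines: frgk bpxmw wjsbg lmt xkfx fer bjepz hzc lad xhesn ppof bua yjs nksr
Hunk 3: at line 11 remove [bua] add [kdab,mjfll] -> 15 lines: frgk bpxmw wjsbg lmt xkfx fer bjepz hzc lad xhesn ppof kdab mjfll yjs nksr
Final line count: 15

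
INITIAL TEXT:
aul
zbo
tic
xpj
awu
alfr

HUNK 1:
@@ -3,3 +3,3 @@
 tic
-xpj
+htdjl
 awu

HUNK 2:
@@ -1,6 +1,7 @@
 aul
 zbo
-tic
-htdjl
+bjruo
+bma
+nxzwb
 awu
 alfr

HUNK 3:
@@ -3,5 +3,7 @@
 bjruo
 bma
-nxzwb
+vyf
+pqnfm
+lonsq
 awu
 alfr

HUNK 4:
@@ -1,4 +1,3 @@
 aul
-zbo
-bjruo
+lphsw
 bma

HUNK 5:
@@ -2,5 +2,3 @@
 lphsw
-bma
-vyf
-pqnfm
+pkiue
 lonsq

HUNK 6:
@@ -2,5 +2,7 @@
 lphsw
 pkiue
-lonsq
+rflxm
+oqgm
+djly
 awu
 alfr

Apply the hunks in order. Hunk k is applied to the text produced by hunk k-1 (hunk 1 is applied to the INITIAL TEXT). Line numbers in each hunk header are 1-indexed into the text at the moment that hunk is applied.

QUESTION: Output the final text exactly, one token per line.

Answer: aul
lphsw
pkiue
rflxm
oqgm
djly
awu
alfr

Derivation:
Hunk 1: at line 3 remove [xpj] add [htdjl] -> 6 lines: aul zbo tic htdjl awu alfr
Hunk 2: at line 1 remove [tic,htdjl] add [bjruo,bma,nxzwb] -> 7 lines: aul zbo bjruo bma nxzwb awu alfr
Hunk 3: at line 3 remove [nxzwb] add [vyf,pqnfm,lonsq] -> 9 lines: aul zbo bjruo bma vyf pqnfm lonsq awu alfr
Hunk 4: at line 1 remove [zbo,bjruo] add [lphsw] -> 8 lines: aul lphsw bma vyf pqnfm lonsq awu alfr
Hunk 5: at line 2 remove [bma,vyf,pqnfm] add [pkiue] -> 6 lines: aul lphsw pkiue lonsq awu alfr
Hunk 6: at line 2 remove [lonsq] add [rflxm,oqgm,djly] -> 8 lines: aul lphsw pkiue rflxm oqgm djly awu alfr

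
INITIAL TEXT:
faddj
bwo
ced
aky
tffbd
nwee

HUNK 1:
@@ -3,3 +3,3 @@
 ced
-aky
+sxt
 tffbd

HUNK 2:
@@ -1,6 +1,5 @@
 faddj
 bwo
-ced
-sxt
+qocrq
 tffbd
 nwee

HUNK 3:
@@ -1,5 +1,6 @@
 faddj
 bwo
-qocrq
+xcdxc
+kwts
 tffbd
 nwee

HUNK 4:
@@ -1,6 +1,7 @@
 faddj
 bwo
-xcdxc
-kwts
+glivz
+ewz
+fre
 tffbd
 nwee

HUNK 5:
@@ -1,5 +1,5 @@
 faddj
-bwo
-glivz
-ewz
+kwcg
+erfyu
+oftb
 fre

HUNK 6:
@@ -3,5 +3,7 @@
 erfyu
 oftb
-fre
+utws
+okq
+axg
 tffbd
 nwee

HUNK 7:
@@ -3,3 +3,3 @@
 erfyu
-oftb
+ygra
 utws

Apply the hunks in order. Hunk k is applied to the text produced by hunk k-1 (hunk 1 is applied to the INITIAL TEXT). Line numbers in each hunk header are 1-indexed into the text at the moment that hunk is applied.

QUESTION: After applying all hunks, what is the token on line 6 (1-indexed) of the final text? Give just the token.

Answer: okq

Derivation:
Hunk 1: at line 3 remove [aky] add [sxt] -> 6 lines: faddj bwo ced sxt tffbd nwee
Hunk 2: at line 1 remove [ced,sxt] add [qocrq] -> 5 lines: faddj bwo qocrq tffbd nwee
Hunk 3: at line 1 remove [qocrq] add [xcdxc,kwts] -> 6 lines: faddj bwo xcdxc kwts tffbd nwee
Hunk 4: at line 1 remove [xcdxc,kwts] add [glivz,ewz,fre] -> 7 lines: faddj bwo glivz ewz fre tffbd nwee
Hunk 5: at line 1 remove [bwo,glivz,ewz] add [kwcg,erfyu,oftb] -> 7 lines: faddj kwcg erfyu oftb fre tffbd nwee
Hunk 6: at line 3 remove [fre] add [utws,okq,axg] -> 9 lines: faddj kwcg erfyu oftb utws okq axg tffbd nwee
Hunk 7: at line 3 remove [oftb] add [ygra] -> 9 lines: faddj kwcg erfyu ygra utws okq axg tffbd nwee
Final line 6: okq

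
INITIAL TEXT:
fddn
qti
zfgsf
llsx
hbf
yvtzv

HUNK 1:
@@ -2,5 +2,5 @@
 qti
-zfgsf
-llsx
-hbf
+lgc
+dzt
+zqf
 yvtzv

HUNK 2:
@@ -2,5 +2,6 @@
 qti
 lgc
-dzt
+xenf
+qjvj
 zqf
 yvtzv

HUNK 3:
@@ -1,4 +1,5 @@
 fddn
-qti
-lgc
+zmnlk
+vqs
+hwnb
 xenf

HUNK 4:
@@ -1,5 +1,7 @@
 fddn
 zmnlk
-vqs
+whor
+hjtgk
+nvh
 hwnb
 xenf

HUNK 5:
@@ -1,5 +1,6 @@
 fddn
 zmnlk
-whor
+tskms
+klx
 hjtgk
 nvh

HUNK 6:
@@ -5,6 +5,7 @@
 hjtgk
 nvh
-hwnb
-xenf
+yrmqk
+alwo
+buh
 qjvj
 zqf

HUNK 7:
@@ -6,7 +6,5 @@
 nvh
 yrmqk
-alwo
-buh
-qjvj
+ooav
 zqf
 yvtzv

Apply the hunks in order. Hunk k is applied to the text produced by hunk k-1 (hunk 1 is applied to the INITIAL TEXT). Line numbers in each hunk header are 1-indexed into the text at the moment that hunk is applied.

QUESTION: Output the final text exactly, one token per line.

Hunk 1: at line 2 remove [zfgsf,llsx,hbf] add [lgc,dzt,zqf] -> 6 lines: fddn qti lgc dzt zqf yvtzv
Hunk 2: at line 2 remove [dzt] add [xenf,qjvj] -> 7 lines: fddn qti lgc xenf qjvj zqf yvtzv
Hunk 3: at line 1 remove [qti,lgc] add [zmnlk,vqs,hwnb] -> 8 lines: fddn zmnlk vqs hwnb xenf qjvj zqf yvtzv
Hunk 4: at line 1 remove [vqs] add [whor,hjtgk,nvh] -> 10 lines: fddn zmnlk whor hjtgk nvh hwnb xenf qjvj zqf yvtzv
Hunk 5: at line 1 remove [whor] add [tskms,klx] -> 11 lines: fddn zmnlk tskms klx hjtgk nvh hwnb xenf qjvj zqf yvtzv
Hunk 6: at line 5 remove [hwnb,xenf] add [yrmqk,alwo,buh] -> 12 lines: fddn zmnlk tskms klx hjtgk nvh yrmqk alwo buh qjvj zqf yvtzv
Hunk 7: at line 6 remove [alwo,buh,qjvj] add [ooav] -> 10 lines: fddn zmnlk tskms klx hjtgk nvh yrmqk ooav zqf yvtzv

Answer: fddn
zmnlk
tskms
klx
hjtgk
nvh
yrmqk
ooav
zqf
yvtzv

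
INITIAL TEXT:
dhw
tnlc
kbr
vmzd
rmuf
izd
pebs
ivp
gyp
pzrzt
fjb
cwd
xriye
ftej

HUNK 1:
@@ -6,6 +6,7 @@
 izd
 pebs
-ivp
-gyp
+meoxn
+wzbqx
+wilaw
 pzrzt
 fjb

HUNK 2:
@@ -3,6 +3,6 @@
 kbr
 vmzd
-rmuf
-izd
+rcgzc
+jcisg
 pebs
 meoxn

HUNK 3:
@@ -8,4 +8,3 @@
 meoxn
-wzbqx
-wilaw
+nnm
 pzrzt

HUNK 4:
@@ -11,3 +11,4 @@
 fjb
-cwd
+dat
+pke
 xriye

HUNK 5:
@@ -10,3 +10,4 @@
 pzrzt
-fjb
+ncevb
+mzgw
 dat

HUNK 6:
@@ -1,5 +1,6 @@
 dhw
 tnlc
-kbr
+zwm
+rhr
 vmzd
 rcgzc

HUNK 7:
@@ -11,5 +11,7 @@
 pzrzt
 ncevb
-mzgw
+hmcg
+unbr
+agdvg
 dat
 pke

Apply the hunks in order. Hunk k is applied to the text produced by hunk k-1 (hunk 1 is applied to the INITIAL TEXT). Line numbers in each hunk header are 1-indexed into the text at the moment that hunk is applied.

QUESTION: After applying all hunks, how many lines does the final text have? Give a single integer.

Hunk 1: at line 6 remove [ivp,gyp] add [meoxn,wzbqx,wilaw] -> 15 lines: dhw tnlc kbr vmzd rmuf izd pebs meoxn wzbqx wilaw pzrzt fjb cwd xriye ftej
Hunk 2: at line 3 remove [rmuf,izd] add [rcgzc,jcisg] -> 15 lines: dhw tnlc kbr vmzd rcgzc jcisg pebs meoxn wzbqx wilaw pzrzt fjb cwd xriye ftej
Hunk 3: at line 8 remove [wzbqx,wilaw] add [nnm] -> 14 lines: dhw tnlc kbr vmzd rcgzc jcisg pebs meoxn nnm pzrzt fjb cwd xriye ftej
Hunk 4: at line 11 remove [cwd] add [dat,pke] -> 15 lines: dhw tnlc kbr vmzd rcgzc jcisg pebs meoxn nnm pzrzt fjb dat pke xriye ftej
Hunk 5: at line 10 remove [fjb] add [ncevb,mzgw] -> 16 lines: dhw tnlc kbr vmzd rcgzc jcisg pebs meoxn nnm pzrzt ncevb mzgw dat pke xriye ftej
Hunk 6: at line 1 remove [kbr] add [zwm,rhr] -> 17 lines: dhw tnlc zwm rhr vmzd rcgzc jcisg pebs meoxn nnm pzrzt ncevb mzgw dat pke xriye ftej
Hunk 7: at line 11 remove [mzgw] add [hmcg,unbr,agdvg] -> 19 lines: dhw tnlc zwm rhr vmzd rcgzc jcisg pebs meoxn nnm pzrzt ncevb hmcg unbr agdvg dat pke xriye ftej
Final line count: 19

Answer: 19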